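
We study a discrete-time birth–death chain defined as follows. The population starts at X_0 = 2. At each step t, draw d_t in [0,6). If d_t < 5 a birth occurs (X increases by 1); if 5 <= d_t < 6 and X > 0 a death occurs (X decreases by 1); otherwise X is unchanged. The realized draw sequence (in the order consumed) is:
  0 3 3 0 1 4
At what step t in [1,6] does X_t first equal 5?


t=0: X=2, d=0 → birth, X_1=3
t=1: X=3, d=3 → birth, X_2=4
t=2: X=4, d=3 → birth, X_3=5
t=3: X=5, d=0 → birth, X_4=6
t=4: X=6, d=1 → birth, X_5=7
t=5: X=7, d=4 → birth, X_6=8

3


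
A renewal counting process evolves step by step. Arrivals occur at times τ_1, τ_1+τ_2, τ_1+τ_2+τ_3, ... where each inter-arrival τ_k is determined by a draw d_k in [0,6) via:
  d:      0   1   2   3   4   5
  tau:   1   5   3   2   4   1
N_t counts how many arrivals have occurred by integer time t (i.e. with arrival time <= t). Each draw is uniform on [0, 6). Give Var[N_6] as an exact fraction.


Inter-arrival values over d=0..5: [1, 5, 3, 2, 4, 1]
Each d has probability 1/6, so the pmf of τ is: f(1) = 1/3, f(2) = 1/6, f(3) = 1/6, f(4) = 1/6, f(5) = 1/6
Let p_n(j) = P(N_n = j), with p_0 = [1]. Condition on τ_1: p_n(0) = P(τ > n), and for j >= 1, p_n(j) = Σ_{k<=n} f(k)·p_{n−k}(j−1)
p_1 = [2/3, 1/3]  (j = 0..1)
p_2 = [1/2, 7/18, 1/9]  (j = 0..2)
p_3 = [1/3, 4/9, 5/27, 1/27]  (j = 0..3)
p_4 = [1/6, 17/36, 29/108, 13/162, 1/81]  (j = 0..4)
p_5 = [0, 17/36, 19/54, 5/36, 8/243, 1/243]  (j = 0..5)
p_6 = [0, 5/18, 31/72, 137/648, 16/243, 19/1458, 1/729]  (j = 0..6)
E[N_6] = Σ j·p_6(j) = 12305/5832;  E[N_6²] = Σ j²·p_6(j) = 31093/5832
Var[N_6] = 31093/5832 − (12305/5832)² = 29921351/34012224

29921351/34012224


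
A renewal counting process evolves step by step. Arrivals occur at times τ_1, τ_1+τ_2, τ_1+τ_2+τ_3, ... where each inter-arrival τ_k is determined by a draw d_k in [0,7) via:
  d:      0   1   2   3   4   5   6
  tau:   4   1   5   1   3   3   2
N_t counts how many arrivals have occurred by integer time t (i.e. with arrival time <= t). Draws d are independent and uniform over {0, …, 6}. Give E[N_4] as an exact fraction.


Inter-arrival values over d=0..6: [4, 1, 5, 1, 3, 3, 2]
Each d has probability 1/7, so the pmf of τ is: f(1) = 2/7, f(2) = 1/7, f(3) = 2/7, f(4) = 1/7, f(5) = 1/7
Renewal equation for m(n) = E[N_n]: condition on τ_1 = k (if k <= n, one arrival plus a fresh copy on the remaining n−k steps): m(n) = F(n) + Σ_{k<=n} f(k)·m(n−k), where F(n) = P(τ <= n) and m(0) = 0
m(1) = F(1) = 2/7
m(2) = F(2) + f(1)·m(1) = 3/7 + 2/7·2/7 = 25/49
m(3) = F(3) + f(1)·m(2) + f(2)·m(1) = 5/7 + 2/7·25/49 + 1/7·2/7 = 309/343
m(4) = F(4) + f(1)·m(3) + f(2)·m(2) + f(3)·m(1) = 6/7 + 2/7·309/343 + 1/7·25/49 + 2/7·2/7 = 3047/2401
E[N_4] = m(4) = 3047/2401

3047/2401


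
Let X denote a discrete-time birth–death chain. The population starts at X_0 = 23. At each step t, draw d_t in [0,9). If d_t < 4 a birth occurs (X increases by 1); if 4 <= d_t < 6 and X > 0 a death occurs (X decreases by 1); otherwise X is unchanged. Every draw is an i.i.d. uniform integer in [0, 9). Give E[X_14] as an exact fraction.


235/9

X can drop by at most 1 per step and X_0 = 23 > T = 14, so X_t >= 23 − t >= 9 > 0 for every t <= 14: the floor at 0 (the 'and X > 0' condition) never binds. Hence X_14 = X_0 + Σ_{t<14} Y_t with i.i.d. increments Y_t = y(d_t) ∈ {+1, −1, 0}.
Outcome values over d=0..8: [1, 1, 1, 1, -1, -1, 0, 0, 0]
Σy = 2, Σy² = 6, M = 9
μ = 2/9 = 2/9,  σ² = 6/9 − (2/9)² = 50/81
E[X_14] = 23 + 14·(2/9) = 235/9


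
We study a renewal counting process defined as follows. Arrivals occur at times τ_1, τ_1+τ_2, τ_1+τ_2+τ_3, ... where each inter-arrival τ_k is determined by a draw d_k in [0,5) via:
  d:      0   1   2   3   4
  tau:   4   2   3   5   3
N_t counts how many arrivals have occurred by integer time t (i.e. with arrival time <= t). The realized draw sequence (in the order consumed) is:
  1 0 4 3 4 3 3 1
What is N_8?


2

draw d_1=1: τ_1=2, arrival time A_1=2
draw d_2=0: τ_2=4, arrival time A_2=6
draw d_3=4: τ_3=3, arrival time A_3=9
draw d_4=3: τ_4=5, arrival time A_4=14
draw d_5=4: τ_5=3, arrival time A_5=17
draw d_6=3: τ_6=5, arrival time A_6=22
draw d_7=3: τ_7=5, arrival time A_7=27
draw d_8=1: τ_8=2, arrival time A_8=29
N_t over t=0..8: 0:0 1:0 2:1 3:1 4:1 5:1 6:2 7:2 8:2


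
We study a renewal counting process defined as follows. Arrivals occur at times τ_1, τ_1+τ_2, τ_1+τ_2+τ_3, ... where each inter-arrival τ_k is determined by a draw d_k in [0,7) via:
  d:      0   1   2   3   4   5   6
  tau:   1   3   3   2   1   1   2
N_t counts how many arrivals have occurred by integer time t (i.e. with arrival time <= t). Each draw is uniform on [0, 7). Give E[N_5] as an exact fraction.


42943/16807

Inter-arrival values over d=0..6: [1, 3, 3, 2, 1, 1, 2]
Each d has probability 1/7, so the pmf of τ is: f(1) = 3/7, f(2) = 2/7, f(3) = 2/7
Renewal equation for m(n) = E[N_n]: condition on τ_1 = k (if k <= n, one arrival plus a fresh copy on the remaining n−k steps): m(n) = F(n) + Σ_{k<=n} f(k)·m(n−k), where F(n) = P(τ <= n) and m(0) = 0
m(1) = F(1) = 3/7
m(2) = F(2) + f(1)·m(1) = 5/7 + 3/7·3/7 = 44/49
m(3) = F(3) + f(1)·m(2) + f(2)·m(1) = 1 + 3/7·44/49 + 2/7·3/7 = 517/343
m(4) = F(4) + f(1)·m(3) + f(2)·m(2) + f(3)·m(1) = 1 + 3/7·517/343 + 2/7·44/49 + 2/7·3/7 = 4862/2401
m(5) = F(5) + f(1)·m(4) + f(2)·m(3) + f(3)·m(2) = 1 + 3/7·4862/2401 + 2/7·517/343 + 2/7·44/49 = 42943/16807
E[N_5] = m(5) = 42943/16807


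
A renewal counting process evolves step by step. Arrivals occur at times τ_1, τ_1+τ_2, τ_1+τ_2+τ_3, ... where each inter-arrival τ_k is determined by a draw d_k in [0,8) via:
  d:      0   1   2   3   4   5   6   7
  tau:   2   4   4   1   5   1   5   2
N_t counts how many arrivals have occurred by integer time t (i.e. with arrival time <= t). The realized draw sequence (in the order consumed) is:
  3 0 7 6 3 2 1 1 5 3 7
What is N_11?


draw d_1=3: τ_1=1, arrival time A_1=1
draw d_2=0: τ_2=2, arrival time A_2=3
draw d_3=7: τ_3=2, arrival time A_3=5
draw d_4=6: τ_4=5, arrival time A_4=10
draw d_5=3: τ_5=1, arrival time A_5=11
draw d_6=2: τ_6=4, arrival time A_6=15
draw d_7=1: τ_7=4, arrival time A_7=19
draw d_8=1: τ_8=4, arrival time A_8=23
draw d_9=5: τ_9=1, arrival time A_9=24
draw d_10=3: τ_10=1, arrival time A_10=25
draw d_11=7: τ_11=2, arrival time A_11=27
N_t over t=0..11: 0:0 1:1 2:1 3:2 4:2 5:3 6:3 7:3 8:3 9:3 10:4 11:5

5


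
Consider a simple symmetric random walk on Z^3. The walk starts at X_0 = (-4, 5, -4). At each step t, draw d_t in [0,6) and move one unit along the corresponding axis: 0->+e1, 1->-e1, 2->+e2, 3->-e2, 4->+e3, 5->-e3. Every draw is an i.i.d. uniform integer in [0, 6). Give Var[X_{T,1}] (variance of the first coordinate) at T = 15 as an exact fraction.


5

Outcome values over d=0..5: [1, -1, 0, 0, 0, 0]
Σy = 0, Σy² = 2, M = 6
μ = 0/6 = 0,  σ² = 2/6 − (0)² = 1/3
Independent increments: Var[X_15] = 15·σ² = 15·(1/3) = 5


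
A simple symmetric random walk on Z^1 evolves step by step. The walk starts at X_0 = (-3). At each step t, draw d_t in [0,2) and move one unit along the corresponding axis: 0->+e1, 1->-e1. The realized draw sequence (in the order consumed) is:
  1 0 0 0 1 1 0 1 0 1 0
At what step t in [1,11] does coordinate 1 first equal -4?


1

t=0: X=(-3), d=1 → -e1, X_1=(-4)
t=1: X=(-4), d=0 → +e1, X_2=(-3)
t=2: X=(-3), d=0 → +e1, X_3=(-2)
t=3: X=(-2), d=0 → +e1, X_4=(-1)
t=4: X=(-1), d=1 → -e1, X_5=(-2)
t=5: X=(-2), d=1 → -e1, X_6=(-3)
t=6: X=(-3), d=0 → +e1, X_7=(-2)
t=7: X=(-2), d=1 → -e1, X_8=(-3)
t=8: X=(-3), d=0 → +e1, X_9=(-2)
t=9: X=(-2), d=1 → -e1, X_10=(-3)
t=10: X=(-3), d=0 → +e1, X_11=(-2)


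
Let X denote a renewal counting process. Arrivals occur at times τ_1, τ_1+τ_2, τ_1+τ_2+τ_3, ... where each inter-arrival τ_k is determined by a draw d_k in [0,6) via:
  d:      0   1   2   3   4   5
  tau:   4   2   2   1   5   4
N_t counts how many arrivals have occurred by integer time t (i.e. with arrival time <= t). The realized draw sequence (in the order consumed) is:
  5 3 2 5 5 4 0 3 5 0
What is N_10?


3

draw d_1=5: τ_1=4, arrival time A_1=4
draw d_2=3: τ_2=1, arrival time A_2=5
draw d_3=2: τ_3=2, arrival time A_3=7
draw d_4=5: τ_4=4, arrival time A_4=11
draw d_5=5: τ_5=4, arrival time A_5=15
draw d_6=4: τ_6=5, arrival time A_6=20
draw d_7=0: τ_7=4, arrival time A_7=24
draw d_8=3: τ_8=1, arrival time A_8=25
draw d_9=5: τ_9=4, arrival time A_9=29
draw d_10=0: τ_10=4, arrival time A_10=33
N_t over t=0..10: 0:0 1:0 2:0 3:0 4:1 5:2 6:2 7:3 8:3 9:3 10:3


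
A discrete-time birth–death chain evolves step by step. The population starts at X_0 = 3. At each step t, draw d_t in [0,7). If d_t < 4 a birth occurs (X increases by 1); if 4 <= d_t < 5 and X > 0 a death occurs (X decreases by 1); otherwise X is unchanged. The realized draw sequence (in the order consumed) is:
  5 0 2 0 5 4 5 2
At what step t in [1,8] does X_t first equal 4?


t=0: X=3, d=5 → hold, X_1=3
t=1: X=3, d=0 → birth, X_2=4
t=2: X=4, d=2 → birth, X_3=5
t=3: X=5, d=0 → birth, X_4=6
t=4: X=6, d=5 → hold, X_5=6
t=5: X=6, d=4 → death, X_6=5
t=6: X=5, d=5 → hold, X_7=5
t=7: X=5, d=2 → birth, X_8=6

2


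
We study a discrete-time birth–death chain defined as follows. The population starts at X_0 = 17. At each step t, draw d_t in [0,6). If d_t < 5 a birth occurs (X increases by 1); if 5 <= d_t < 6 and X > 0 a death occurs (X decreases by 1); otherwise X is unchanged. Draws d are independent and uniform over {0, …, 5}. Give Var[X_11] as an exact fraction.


X can drop by at most 1 per step and X_0 = 17 > T = 11, so X_t >= 17 − t >= 6 > 0 for every t <= 11: the floor at 0 (the 'and X > 0' condition) never binds. Hence X_11 = X_0 + Σ_{t<11} Y_t with i.i.d. increments Y_t = y(d_t) ∈ {+1, −1, 0}.
Outcome values over d=0..5: [1, 1, 1, 1, 1, -1]
Σy = 4, Σy² = 6, M = 6
μ = 4/6 = 2/3,  σ² = 6/6 − (2/3)² = 5/9
Independent increments: Var[X_11] = 11·σ² = 11·(5/9) = 55/9

55/9


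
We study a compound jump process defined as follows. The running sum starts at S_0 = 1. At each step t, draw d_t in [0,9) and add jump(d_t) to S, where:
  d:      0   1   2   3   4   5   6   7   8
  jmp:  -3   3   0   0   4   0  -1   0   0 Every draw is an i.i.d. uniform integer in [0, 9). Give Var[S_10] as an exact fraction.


340/9

Outcome values over d=0..8: [-3, 3, 0, 0, 4, 0, -1, 0, 0]
Σy = 3, Σy² = 35, M = 9
μ = 3/9 = 1/3,  σ² = 35/9 − (1/3)² = 34/9
Independent increments: Var[S_10] = 10·σ² = 10·(34/9) = 340/9


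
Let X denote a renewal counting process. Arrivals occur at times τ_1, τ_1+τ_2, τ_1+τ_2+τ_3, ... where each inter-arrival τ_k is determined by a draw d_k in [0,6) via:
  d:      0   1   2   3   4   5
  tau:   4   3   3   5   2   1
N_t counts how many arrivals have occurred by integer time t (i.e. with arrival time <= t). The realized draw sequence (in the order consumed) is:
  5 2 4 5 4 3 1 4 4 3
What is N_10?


5

draw d_1=5: τ_1=1, arrival time A_1=1
draw d_2=2: τ_2=3, arrival time A_2=4
draw d_3=4: τ_3=2, arrival time A_3=6
draw d_4=5: τ_4=1, arrival time A_4=7
draw d_5=4: τ_5=2, arrival time A_5=9
draw d_6=3: τ_6=5, arrival time A_6=14
draw d_7=1: τ_7=3, arrival time A_7=17
draw d_8=4: τ_8=2, arrival time A_8=19
draw d_9=4: τ_9=2, arrival time A_9=21
draw d_10=3: τ_10=5, arrival time A_10=26
N_t over t=0..10: 0:0 1:1 2:1 3:1 4:2 5:2 6:3 7:4 8:4 9:5 10:5


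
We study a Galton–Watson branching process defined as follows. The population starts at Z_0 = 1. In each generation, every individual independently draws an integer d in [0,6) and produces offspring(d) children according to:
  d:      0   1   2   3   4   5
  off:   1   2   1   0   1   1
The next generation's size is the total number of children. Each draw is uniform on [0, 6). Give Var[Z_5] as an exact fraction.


Outcome values over d=0..5: [1, 2, 1, 0, 1, 1]
Σy = 6, Σy² = 8, M = 6
μ = 6/6 = 1,  σ² = 8/6 − (1)² = 1/3
V_0 = 0, E_0 = 1
V_1 = 1/3·E_0 + (1)²·V_0 = 1/3;  E_1 = 1
V_2 = 1/3·E_1 + (1)²·V_1 = 2/3;  E_2 = 1
V_3 = 1/3·E_2 + (1)²·V_2 = 1;  E_3 = 1
V_4 = 1/3·E_3 + (1)²·V_3 = 4/3;  E_4 = 1
V_5 = 1/3·E_4 + (1)²·V_4 = 5/3;  E_5 = 1

5/3


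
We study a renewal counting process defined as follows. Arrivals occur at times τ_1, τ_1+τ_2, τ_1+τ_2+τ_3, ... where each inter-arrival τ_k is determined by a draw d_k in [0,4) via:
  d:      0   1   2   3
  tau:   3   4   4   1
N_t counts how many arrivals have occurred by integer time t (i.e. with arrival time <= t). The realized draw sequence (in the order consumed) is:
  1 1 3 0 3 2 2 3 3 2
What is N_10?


3

draw d_1=1: τ_1=4, arrival time A_1=4
draw d_2=1: τ_2=4, arrival time A_2=8
draw d_3=3: τ_3=1, arrival time A_3=9
draw d_4=0: τ_4=3, arrival time A_4=12
draw d_5=3: τ_5=1, arrival time A_5=13
draw d_6=2: τ_6=4, arrival time A_6=17
draw d_7=2: τ_7=4, arrival time A_7=21
draw d_8=3: τ_8=1, arrival time A_8=22
draw d_9=3: τ_9=1, arrival time A_9=23
draw d_10=2: τ_10=4, arrival time A_10=27
N_t over t=0..10: 0:0 1:0 2:0 3:0 4:1 5:1 6:1 7:1 8:2 9:3 10:3


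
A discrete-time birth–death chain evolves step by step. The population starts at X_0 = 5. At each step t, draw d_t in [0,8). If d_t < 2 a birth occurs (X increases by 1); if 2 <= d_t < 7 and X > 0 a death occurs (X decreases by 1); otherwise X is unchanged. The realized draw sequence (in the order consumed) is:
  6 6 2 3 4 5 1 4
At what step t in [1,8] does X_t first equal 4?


1

t=0: X=5, d=6 → death, X_1=4
t=1: X=4, d=6 → death, X_2=3
t=2: X=3, d=2 → death, X_3=2
t=3: X=2, d=3 → death, X_4=1
t=4: X=1, d=4 → death, X_5=0
t=5: X=0, d=5 → hold, X_6=0
t=6: X=0, d=1 → birth, X_7=1
t=7: X=1, d=4 → death, X_8=0


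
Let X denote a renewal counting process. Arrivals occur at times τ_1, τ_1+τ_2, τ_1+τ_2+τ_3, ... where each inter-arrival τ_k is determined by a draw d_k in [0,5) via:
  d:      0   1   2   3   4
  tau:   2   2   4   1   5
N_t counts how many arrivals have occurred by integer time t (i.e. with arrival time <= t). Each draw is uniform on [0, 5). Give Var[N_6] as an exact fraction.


179660714/244140625

Inter-arrival values over d=0..4: [2, 2, 4, 1, 5]
Each d has probability 1/5, so the pmf of τ is: f(1) = 1/5, f(2) = 2/5, f(4) = 1/5, f(5) = 1/5
Let p_n(j) = P(N_n = j), with p_0 = [1]. Condition on τ_1: p_n(0) = P(τ > n), and for j >= 1, p_n(j) = Σ_{k<=n} f(k)·p_{n−k}(j−1)
p_1 = [4/5, 1/5]  (j = 0..1)
p_2 = [2/5, 14/25, 1/25]  (j = 0..2)
p_3 = [2/5, 2/5, 24/125, 1/125]  (j = 0..3)
p_4 = [1/5, 11/25, 38/125, 34/625, 1/625]  (j = 0..4)
p_5 = [0, 14/25, 36/125, 86/625, 44/3125, 1/3125]  (j = 0..5)
p_6 = [0, 8/25, 11/25, 117/625, 154/3125, 54/15625, 1/15625]  (j = 0..6)
E[N_6] = Σ j·p_6(j) = 30881/15625;  E[N_6²] = Σ j²·p_6(j) = 72531/15625
Var[N_6] = 72531/15625 − (30881/15625)² = 179660714/244140625


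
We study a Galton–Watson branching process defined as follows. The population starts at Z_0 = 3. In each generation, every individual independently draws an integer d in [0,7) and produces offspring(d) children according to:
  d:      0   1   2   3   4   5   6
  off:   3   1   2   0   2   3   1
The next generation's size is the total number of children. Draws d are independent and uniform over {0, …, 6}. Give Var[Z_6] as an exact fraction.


22268486283264/13841287201

Outcome values over d=0..6: [3, 1, 2, 0, 2, 3, 1]
Σy = 12, Σy² = 28, M = 7
μ = 12/7 = 12/7,  σ² = 28/7 − (12/7)² = 52/49
V_0 = 0, E_0 = 3
V_1 = 52/49·E_0 + (12/7)²·V_0 = 156/49;  E_1 = 36/7
V_2 = 52/49·E_1 + (12/7)²·V_1 = 35568/2401;  E_2 = 432/49
V_3 = 52/49·E_2 + (12/7)²·V_2 = 6222528/117649;  E_3 = 5184/343
V_4 = 52/49·E_3 + (12/7)²·V_3 = 988505856/5764801;  E_4 = 62208/2401
V_5 = 52/49·E_4 + (12/7)²·V_4 = 150111636480/282475249;  E_5 = 746496/16807
V_6 = 52/49·E_5 + (12/7)²·V_5 = 22268486283264/13841287201;  E_6 = 8957952/117649


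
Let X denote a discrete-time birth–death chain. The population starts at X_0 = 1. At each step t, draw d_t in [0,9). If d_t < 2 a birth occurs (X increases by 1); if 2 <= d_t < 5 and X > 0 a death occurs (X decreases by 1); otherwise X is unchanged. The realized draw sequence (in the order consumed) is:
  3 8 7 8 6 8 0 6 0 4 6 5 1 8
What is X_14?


2

t=0: X=1, d=3 → death, X_1=0
t=1: X=0, d=8 → hold, X_2=0
t=2: X=0, d=7 → hold, X_3=0
t=3: X=0, d=8 → hold, X_4=0
t=4: X=0, d=6 → hold, X_5=0
t=5: X=0, d=8 → hold, X_6=0
t=6: X=0, d=0 → birth, X_7=1
t=7: X=1, d=6 → hold, X_8=1
t=8: X=1, d=0 → birth, X_9=2
t=9: X=2, d=4 → death, X_10=1
t=10: X=1, d=6 → hold, X_11=1
t=11: X=1, d=5 → hold, X_12=1
t=12: X=1, d=1 → birth, X_13=2
t=13: X=2, d=8 → hold, X_14=2


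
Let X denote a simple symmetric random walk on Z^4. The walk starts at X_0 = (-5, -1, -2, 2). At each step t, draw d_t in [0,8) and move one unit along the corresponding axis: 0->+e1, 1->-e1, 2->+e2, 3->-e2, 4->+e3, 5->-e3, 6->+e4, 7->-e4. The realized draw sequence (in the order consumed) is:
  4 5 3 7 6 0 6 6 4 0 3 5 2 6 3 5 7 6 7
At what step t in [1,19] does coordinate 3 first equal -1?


1

t=0: X=(-5, -1, -2, 2), d=4 → +e3, X_1=(-5, -1, -1, 2)
t=1: X=(-5, -1, -1, 2), d=5 → -e3, X_2=(-5, -1, -2, 2)
t=2: X=(-5, -1, -2, 2), d=3 → -e2, X_3=(-5, -2, -2, 2)
t=3: X=(-5, -2, -2, 2), d=7 → -e4, X_4=(-5, -2, -2, 1)
t=4: X=(-5, -2, -2, 1), d=6 → +e4, X_5=(-5, -2, -2, 2)
t=5: X=(-5, -2, -2, 2), d=0 → +e1, X_6=(-4, -2, -2, 2)
t=6: X=(-4, -2, -2, 2), d=6 → +e4, X_7=(-4, -2, -2, 3)
t=7: X=(-4, -2, -2, 3), d=6 → +e4, X_8=(-4, -2, -2, 4)
t=8: X=(-4, -2, -2, 4), d=4 → +e3, X_9=(-4, -2, -1, 4)
t=9: X=(-4, -2, -1, 4), d=0 → +e1, X_10=(-3, -2, -1, 4)
t=10: X=(-3, -2, -1, 4), d=3 → -e2, X_11=(-3, -3, -1, 4)
t=11: X=(-3, -3, -1, 4), d=5 → -e3, X_12=(-3, -3, -2, 4)
t=12: X=(-3, -3, -2, 4), d=2 → +e2, X_13=(-3, -2, -2, 4)
t=13: X=(-3, -2, -2, 4), d=6 → +e4, X_14=(-3, -2, -2, 5)
t=14: X=(-3, -2, -2, 5), d=3 → -e2, X_15=(-3, -3, -2, 5)
t=15: X=(-3, -3, -2, 5), d=5 → -e3, X_16=(-3, -3, -3, 5)
t=16: X=(-3, -3, -3, 5), d=7 → -e4, X_17=(-3, -3, -3, 4)
t=17: X=(-3, -3, -3, 4), d=6 → +e4, X_18=(-3, -3, -3, 5)
t=18: X=(-3, -3, -3, 5), d=7 → -e4, X_19=(-3, -3, -3, 4)


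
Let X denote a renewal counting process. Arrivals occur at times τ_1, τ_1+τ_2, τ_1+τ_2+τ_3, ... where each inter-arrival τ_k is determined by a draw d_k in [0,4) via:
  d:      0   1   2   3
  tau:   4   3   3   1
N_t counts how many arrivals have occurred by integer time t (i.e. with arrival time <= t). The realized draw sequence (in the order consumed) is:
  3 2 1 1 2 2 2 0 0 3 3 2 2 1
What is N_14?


5

draw d_1=3: τ_1=1, arrival time A_1=1
draw d_2=2: τ_2=3, arrival time A_2=4
draw d_3=1: τ_3=3, arrival time A_3=7
draw d_4=1: τ_4=3, arrival time A_4=10
draw d_5=2: τ_5=3, arrival time A_5=13
draw d_6=2: τ_6=3, arrival time A_6=16
draw d_7=2: τ_7=3, arrival time A_7=19
draw d_8=0: τ_8=4, arrival time A_8=23
draw d_9=0: τ_9=4, arrival time A_9=27
draw d_10=3: τ_10=1, arrival time A_10=28
draw d_11=3: τ_11=1, arrival time A_11=29
draw d_12=2: τ_12=3, arrival time A_12=32
draw d_13=2: τ_13=3, arrival time A_13=35
draw d_14=1: τ_14=3, arrival time A_14=38
N_t over t=0..14: 0:0 1:1 2:1 3:1 4:2 5:2 6:2 7:3 8:3 9:3 10:4 11:4 12:4 13:5 14:5


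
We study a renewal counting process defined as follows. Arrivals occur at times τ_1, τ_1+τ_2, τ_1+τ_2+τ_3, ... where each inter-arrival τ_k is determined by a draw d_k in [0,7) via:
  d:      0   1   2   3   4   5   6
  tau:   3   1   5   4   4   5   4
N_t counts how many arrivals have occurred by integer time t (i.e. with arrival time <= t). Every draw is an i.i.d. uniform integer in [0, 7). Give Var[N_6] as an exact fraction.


Inter-arrival values over d=0..6: [3, 1, 5, 4, 4, 5, 4]
Each d has probability 1/7, so the pmf of τ is: f(1) = 1/7, f(3) = 1/7, f(4) = 3/7, f(5) = 2/7
Let p_n(j) = P(N_n = j), with p_0 = [1]. Condition on τ_1: p_n(0) = P(τ > n), and for j >= 1, p_n(j) = Σ_{k<=n} f(k)·p_{n−k}(j−1)
p_1 = [6/7, 1/7]  (j = 0..1)
p_2 = [6/7, 6/49, 1/49]  (j = 0..2)
p_3 = [5/7, 13/49, 6/343, 1/343]  (j = 0..3)
p_4 = [2/7, 32/49, 20/343, 6/2401, 1/2401]  (j = 0..4)
p_5 = [0, 40/49, 59/343, 27/2401, 6/16807, 1/16807]  (j = 0..5)
p_6 = [0, 5/7, 85/343, 86/2401, 34/16807, 6/117649, 1/117649]  (j = 0..6)
E[N_6] = Σ j·p_6(j) = 155975/117649;  E[N_6²] = Σ j²·p_6(j) = 242575/117649
Var[N_6] = 242575/117649 − (155975/117649)² = 4210505550/13841287201

4210505550/13841287201


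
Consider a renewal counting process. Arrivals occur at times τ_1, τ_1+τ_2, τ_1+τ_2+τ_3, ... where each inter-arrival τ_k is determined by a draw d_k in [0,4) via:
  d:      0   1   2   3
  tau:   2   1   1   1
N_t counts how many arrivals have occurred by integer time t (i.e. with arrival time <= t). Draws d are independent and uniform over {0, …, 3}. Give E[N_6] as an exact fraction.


19497/4096

Inter-arrival values over d=0..3: [2, 1, 1, 1]
Each d has probability 1/4, so the pmf of τ is: f(1) = 3/4, f(2) = 1/4
Renewal equation for m(n) = E[N_n]: condition on τ_1 = k (if k <= n, one arrival plus a fresh copy on the remaining n−k steps): m(n) = F(n) + Σ_{k<=n} f(k)·m(n−k), where F(n) = P(τ <= n) and m(0) = 0
m(1) = F(1) = 3/4
m(2) = F(2) + f(1)·m(1) = 1 + 3/4·3/4 = 25/16
m(3) = F(3) + f(1)·m(2) + f(2)·m(1) = 1 + 3/4·25/16 + 1/4·3/4 = 151/64
m(4) = F(4) + f(1)·m(3) + f(2)·m(2) = 1 + 3/4·151/64 + 1/4·25/16 = 809/256
m(5) = F(5) + f(1)·m(4) + f(2)·m(3) = 1 + 3/4·809/256 + 1/4·151/64 = 4055/1024
m(6) = F(6) + f(1)·m(5) + f(2)·m(4) = 1 + 3/4·4055/1024 + 1/4·809/256 = 19497/4096
E[N_6] = m(6) = 19497/4096


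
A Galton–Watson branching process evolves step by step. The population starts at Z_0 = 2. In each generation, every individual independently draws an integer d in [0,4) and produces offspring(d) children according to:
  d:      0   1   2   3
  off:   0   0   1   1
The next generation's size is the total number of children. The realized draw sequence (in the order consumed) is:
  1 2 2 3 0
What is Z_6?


0

gen 0: Z_0=2, draws=[1, 2], offspring=[0, 1], Z_1=1
gen 1: Z_1=1, draws=[2], offspring=[1], Z_2=1
gen 2: Z_2=1, draws=[3], offspring=[1], Z_3=1
gen 3: Z_3=1, draws=[0], offspring=[0], Z_4=0
gen 4: Z_4=0, draws=[], offspring=[], Z_5=0
gen 5: Z_5=0, draws=[], offspring=[], Z_6=0


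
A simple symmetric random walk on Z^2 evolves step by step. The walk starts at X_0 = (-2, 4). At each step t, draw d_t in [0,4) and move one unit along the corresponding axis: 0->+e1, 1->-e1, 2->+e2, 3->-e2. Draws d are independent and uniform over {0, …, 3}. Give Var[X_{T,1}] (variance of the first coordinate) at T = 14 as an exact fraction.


Outcome values over d=0..3: [1, -1, 0, 0]
Σy = 0, Σy² = 2, M = 4
μ = 0/4 = 0,  σ² = 2/4 − (0)² = 1/2
Independent increments: Var[X_14] = 14·σ² = 14·(1/2) = 7

7


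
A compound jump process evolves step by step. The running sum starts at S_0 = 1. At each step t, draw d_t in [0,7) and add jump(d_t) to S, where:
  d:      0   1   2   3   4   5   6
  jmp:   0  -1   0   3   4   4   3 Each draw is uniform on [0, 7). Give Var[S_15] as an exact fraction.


Outcome values over d=0..6: [0, -1, 0, 3, 4, 4, 3]
Σy = 13, Σy² = 51, M = 7
μ = 13/7 = 13/7,  σ² = 51/7 − (13/7)² = 188/49
Independent increments: Var[S_15] = 15·σ² = 15·(188/49) = 2820/49

2820/49


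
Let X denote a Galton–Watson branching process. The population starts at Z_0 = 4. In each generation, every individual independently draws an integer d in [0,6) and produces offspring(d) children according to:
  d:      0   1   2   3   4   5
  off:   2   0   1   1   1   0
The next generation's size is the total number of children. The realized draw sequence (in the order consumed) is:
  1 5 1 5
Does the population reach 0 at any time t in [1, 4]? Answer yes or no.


gen 0: Z_0=4, draws=[1, 5, 1, 5], offspring=[0, 0, 0, 0], Z_1=0
gen 1: Z_1=0, draws=[], offspring=[], Z_2=0
gen 2: Z_2=0, draws=[], offspring=[], Z_3=0
gen 3: Z_3=0, draws=[], offspring=[], Z_4=0

yes


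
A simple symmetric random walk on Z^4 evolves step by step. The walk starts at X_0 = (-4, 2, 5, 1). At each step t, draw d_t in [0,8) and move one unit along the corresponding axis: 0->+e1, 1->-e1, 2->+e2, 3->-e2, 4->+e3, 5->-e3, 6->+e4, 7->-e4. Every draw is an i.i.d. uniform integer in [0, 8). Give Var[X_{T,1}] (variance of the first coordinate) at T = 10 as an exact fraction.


Outcome values over d=0..7: [1, -1, 0, 0, 0, 0, 0, 0]
Σy = 0, Σy² = 2, M = 8
μ = 0/8 = 0,  σ² = 2/8 − (0)² = 1/4
Independent increments: Var[X_10] = 10·σ² = 10·(1/4) = 5/2

5/2


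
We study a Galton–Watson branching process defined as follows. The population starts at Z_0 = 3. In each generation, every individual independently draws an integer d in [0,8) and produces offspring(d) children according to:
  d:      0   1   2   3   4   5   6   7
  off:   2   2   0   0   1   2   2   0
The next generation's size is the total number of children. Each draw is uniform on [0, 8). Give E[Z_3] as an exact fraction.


2187/512

Outcome values over d=0..7: [2, 2, 0, 0, 1, 2, 2, 0]
Σy = 9, Σy² = 17, M = 8
μ = 9/8 = 9/8,  σ² = 17/8 − (9/8)² = 55/64
E[Z_0] = 3
E[Z_1] = 9/8·E[Z_0] = 27/8
E[Z_2] = 9/8·E[Z_1] = 243/64
E[Z_3] = 9/8·E[Z_2] = 2187/512


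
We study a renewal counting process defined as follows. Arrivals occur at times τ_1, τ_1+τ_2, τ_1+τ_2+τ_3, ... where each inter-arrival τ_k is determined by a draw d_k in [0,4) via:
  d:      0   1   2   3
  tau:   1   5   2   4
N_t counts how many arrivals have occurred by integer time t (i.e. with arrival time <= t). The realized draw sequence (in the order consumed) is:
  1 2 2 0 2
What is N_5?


1

draw d_1=1: τ_1=5, arrival time A_1=5
draw d_2=2: τ_2=2, arrival time A_2=7
draw d_3=2: τ_3=2, arrival time A_3=9
draw d_4=0: τ_4=1, arrival time A_4=10
draw d_5=2: τ_5=2, arrival time A_5=12
N_t over t=0..5: 0:0 1:0 2:0 3:0 4:0 5:1


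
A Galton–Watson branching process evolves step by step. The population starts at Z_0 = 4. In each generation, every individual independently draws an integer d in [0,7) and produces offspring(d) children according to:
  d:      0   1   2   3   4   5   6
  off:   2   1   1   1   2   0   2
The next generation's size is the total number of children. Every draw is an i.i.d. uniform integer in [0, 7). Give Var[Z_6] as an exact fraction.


Outcome values over d=0..6: [2, 1, 1, 1, 2, 0, 2]
Σy = 9, Σy² = 15, M = 7
μ = 9/7 = 9/7,  σ² = 15/7 − (9/7)² = 24/49
V_0 = 0, E_0 = 4
V_1 = 24/49·E_0 + (9/7)²·V_0 = 96/49;  E_1 = 36/7
V_2 = 24/49·E_1 + (9/7)²·V_1 = 13824/2401;  E_2 = 324/49
V_3 = 24/49·E_2 + (9/7)²·V_2 = 1500768/117649;  E_3 = 2916/343
V_4 = 24/49·E_3 + (9/7)²·V_3 = 145566720/5764801;  E_4 = 26244/2401
V_5 = 24/49·E_4 + (9/7)²·V_4 = 13303188576/282475249;  E_5 = 236196/16807
V_6 = 24/49·E_5 + (9/7)²·V_5 = 1172832182784/13841287201;  E_6 = 2125764/117649

1172832182784/13841287201


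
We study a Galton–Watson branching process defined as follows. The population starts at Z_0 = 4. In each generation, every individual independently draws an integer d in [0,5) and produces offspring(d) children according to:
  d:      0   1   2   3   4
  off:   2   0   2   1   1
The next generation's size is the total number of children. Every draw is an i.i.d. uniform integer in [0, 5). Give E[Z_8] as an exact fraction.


Outcome values over d=0..4: [2, 0, 2, 1, 1]
Σy = 6, Σy² = 10, M = 5
μ = 6/5 = 6/5,  σ² = 10/5 − (6/5)² = 14/25
E[Z_0] = 4
E[Z_1] = 6/5·E[Z_0] = 24/5
E[Z_2] = 6/5·E[Z_1] = 144/25
E[Z_3] = 6/5·E[Z_2] = 864/125
E[Z_4] = 6/5·E[Z_3] = 5184/625
E[Z_5] = 6/5·E[Z_4] = 31104/3125
E[Z_6] = 6/5·E[Z_5] = 186624/15625
E[Z_7] = 6/5·E[Z_6] = 1119744/78125
E[Z_8] = 6/5·E[Z_7] = 6718464/390625

6718464/390625


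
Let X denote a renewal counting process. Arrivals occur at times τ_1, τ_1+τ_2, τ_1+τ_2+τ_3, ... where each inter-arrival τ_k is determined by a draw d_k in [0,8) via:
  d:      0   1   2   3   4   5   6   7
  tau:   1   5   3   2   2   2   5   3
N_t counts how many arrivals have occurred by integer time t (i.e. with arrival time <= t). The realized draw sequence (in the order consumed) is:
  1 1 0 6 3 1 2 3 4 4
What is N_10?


2

draw d_1=1: τ_1=5, arrival time A_1=5
draw d_2=1: τ_2=5, arrival time A_2=10
draw d_3=0: τ_3=1, arrival time A_3=11
draw d_4=6: τ_4=5, arrival time A_4=16
draw d_5=3: τ_5=2, arrival time A_5=18
draw d_6=1: τ_6=5, arrival time A_6=23
draw d_7=2: τ_7=3, arrival time A_7=26
draw d_8=3: τ_8=2, arrival time A_8=28
draw d_9=4: τ_9=2, arrival time A_9=30
draw d_10=4: τ_10=2, arrival time A_10=32
N_t over t=0..10: 0:0 1:0 2:0 3:0 4:0 5:1 6:1 7:1 8:1 9:1 10:2


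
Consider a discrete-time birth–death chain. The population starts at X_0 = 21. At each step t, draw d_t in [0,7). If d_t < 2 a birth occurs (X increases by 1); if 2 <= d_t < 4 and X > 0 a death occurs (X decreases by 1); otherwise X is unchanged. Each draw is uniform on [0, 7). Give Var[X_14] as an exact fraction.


8

X can drop by at most 1 per step and X_0 = 21 > T = 14, so X_t >= 21 − t >= 7 > 0 for every t <= 14: the floor at 0 (the 'and X > 0' condition) never binds. Hence X_14 = X_0 + Σ_{t<14} Y_t with i.i.d. increments Y_t = y(d_t) ∈ {+1, −1, 0}.
Outcome values over d=0..6: [1, 1, -1, -1, 0, 0, 0]
Σy = 0, Σy² = 4, M = 7
μ = 0/7 = 0,  σ² = 4/7 − (0)² = 4/7
Independent increments: Var[X_14] = 14·σ² = 14·(4/7) = 8


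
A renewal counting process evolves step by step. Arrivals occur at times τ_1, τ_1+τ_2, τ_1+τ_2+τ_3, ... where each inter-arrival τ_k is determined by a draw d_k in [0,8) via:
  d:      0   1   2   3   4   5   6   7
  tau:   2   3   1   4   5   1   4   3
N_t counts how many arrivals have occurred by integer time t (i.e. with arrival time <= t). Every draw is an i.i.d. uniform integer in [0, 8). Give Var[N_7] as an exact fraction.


205906367/268435456

Inter-arrival values over d=0..7: [2, 3, 1, 4, 5, 1, 4, 3]
Each d has probability 1/8, so the pmf of τ is: f(1) = 1/4, f(2) = 1/8, f(3) = 1/4, f(4) = 1/4, f(5) = 1/8
Let p_n(j) = P(N_n = j), with p_0 = [1]. Condition on τ_1: p_n(0) = P(τ > n), and for j >= 1, p_n(j) = Σ_{k<=n} f(k)·p_{n−k}(j−1)
p_1 = [3/4, 1/4]  (j = 0..1)
p_2 = [5/8, 5/16, 1/16]  (j = 0..2)
p_3 = [3/8, 1/2, 7/64, 1/64]  (j = 0..3)
p_4 = [1/8, 39/64, 29/128, 9/256, 1/256]  (j = 0..4)
p_5 = [0, 35/64, 91/256, 11/128, 11/1024, 1/1024]  (j = 0..5)
p_6 = [0, 23/64, 229/512, 41/256, 61/2048, 13/4096, 1/4096]  (j = 0..6)
p_7 = [0, 13/64, 243/512, 127/512, 65/1024, 5/512, 15/16384, 1/16384]  (j = 0..7)
E[N_7] = Σ j·p_7(j) = 36129/16384;  E[N_7²] = Σ j²·p_7(j) = 92237/16384
Var[N_7] = 92237/16384 − (36129/16384)² = 205906367/268435456


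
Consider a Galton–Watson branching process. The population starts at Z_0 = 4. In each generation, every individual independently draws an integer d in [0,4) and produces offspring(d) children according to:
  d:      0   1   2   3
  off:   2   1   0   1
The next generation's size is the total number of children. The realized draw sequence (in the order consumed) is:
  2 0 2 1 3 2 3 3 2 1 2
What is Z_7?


0

gen 0: Z_0=4, draws=[2, 0, 2, 1], offspring=[0, 2, 0, 1], Z_1=3
gen 1: Z_1=3, draws=[3, 2, 3], offspring=[1, 0, 1], Z_2=2
gen 2: Z_2=2, draws=[3, 2], offspring=[1, 0], Z_3=1
gen 3: Z_3=1, draws=[1], offspring=[1], Z_4=1
gen 4: Z_4=1, draws=[2], offspring=[0], Z_5=0
gen 5: Z_5=0, draws=[], offspring=[], Z_6=0
gen 6: Z_6=0, draws=[], offspring=[], Z_7=0


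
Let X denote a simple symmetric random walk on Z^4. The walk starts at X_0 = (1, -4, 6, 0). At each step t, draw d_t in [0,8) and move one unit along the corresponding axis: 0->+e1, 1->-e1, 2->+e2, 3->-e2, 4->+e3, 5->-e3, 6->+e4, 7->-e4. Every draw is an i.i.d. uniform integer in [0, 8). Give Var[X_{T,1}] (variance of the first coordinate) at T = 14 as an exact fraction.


7/2

Outcome values over d=0..7: [1, -1, 0, 0, 0, 0, 0, 0]
Σy = 0, Σy² = 2, M = 8
μ = 0/8 = 0,  σ² = 2/8 − (0)² = 1/4
Independent increments: Var[X_14] = 14·σ² = 14·(1/4) = 7/2


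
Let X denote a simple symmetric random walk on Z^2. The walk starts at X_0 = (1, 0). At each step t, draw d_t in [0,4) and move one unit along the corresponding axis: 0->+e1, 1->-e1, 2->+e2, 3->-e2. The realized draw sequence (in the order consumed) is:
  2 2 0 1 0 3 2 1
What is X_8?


t=0: X=(1, 0), d=2 → +e2, X_1=(1, 1)
t=1: X=(1, 1), d=2 → +e2, X_2=(1, 2)
t=2: X=(1, 2), d=0 → +e1, X_3=(2, 2)
t=3: X=(2, 2), d=1 → -e1, X_4=(1, 2)
t=4: X=(1, 2), d=0 → +e1, X_5=(2, 2)
t=5: X=(2, 2), d=3 → -e2, X_6=(2, 1)
t=6: X=(2, 1), d=2 → +e2, X_7=(2, 2)
t=7: X=(2, 2), d=1 → -e1, X_8=(1, 2)

(1, 2)


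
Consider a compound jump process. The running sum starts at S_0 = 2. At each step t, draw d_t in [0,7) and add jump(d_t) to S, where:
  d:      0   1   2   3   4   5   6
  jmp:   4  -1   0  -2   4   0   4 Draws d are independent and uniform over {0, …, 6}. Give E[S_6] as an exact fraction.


68/7

Outcome values over d=0..6: [4, -1, 0, -2, 4, 0, 4]
Σy = 9, Σy² = 53, M = 7
μ = 9/7 = 9/7,  σ² = 53/7 − (9/7)² = 290/49
E[S_6] = 2 + 6·(9/7) = 68/7


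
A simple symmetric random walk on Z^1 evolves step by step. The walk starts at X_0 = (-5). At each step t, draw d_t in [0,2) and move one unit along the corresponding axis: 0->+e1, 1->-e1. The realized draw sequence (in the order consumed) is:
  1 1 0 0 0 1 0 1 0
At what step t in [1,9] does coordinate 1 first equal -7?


2

t=0: X=(-5), d=1 → -e1, X_1=(-6)
t=1: X=(-6), d=1 → -e1, X_2=(-7)
t=2: X=(-7), d=0 → +e1, X_3=(-6)
t=3: X=(-6), d=0 → +e1, X_4=(-5)
t=4: X=(-5), d=0 → +e1, X_5=(-4)
t=5: X=(-4), d=1 → -e1, X_6=(-5)
t=6: X=(-5), d=0 → +e1, X_7=(-4)
t=7: X=(-4), d=1 → -e1, X_8=(-5)
t=8: X=(-5), d=0 → +e1, X_9=(-4)


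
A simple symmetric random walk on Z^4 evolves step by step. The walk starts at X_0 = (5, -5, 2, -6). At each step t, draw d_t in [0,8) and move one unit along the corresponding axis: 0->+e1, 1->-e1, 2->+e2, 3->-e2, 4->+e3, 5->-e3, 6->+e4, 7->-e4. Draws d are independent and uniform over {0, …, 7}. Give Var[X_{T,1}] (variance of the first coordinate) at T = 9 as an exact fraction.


Outcome values over d=0..7: [1, -1, 0, 0, 0, 0, 0, 0]
Σy = 0, Σy² = 2, M = 8
μ = 0/8 = 0,  σ² = 2/8 − (0)² = 1/4
Independent increments: Var[X_9] = 9·σ² = 9·(1/4) = 9/4

9/4


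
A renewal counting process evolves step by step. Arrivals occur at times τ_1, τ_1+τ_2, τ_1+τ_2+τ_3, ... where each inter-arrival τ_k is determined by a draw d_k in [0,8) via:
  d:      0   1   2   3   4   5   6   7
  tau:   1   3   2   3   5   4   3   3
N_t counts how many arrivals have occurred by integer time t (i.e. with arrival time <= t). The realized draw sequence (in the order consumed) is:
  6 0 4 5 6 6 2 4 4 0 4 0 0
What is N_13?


draw d_1=6: τ_1=3, arrival time A_1=3
draw d_2=0: τ_2=1, arrival time A_2=4
draw d_3=4: τ_3=5, arrival time A_3=9
draw d_4=5: τ_4=4, arrival time A_4=13
draw d_5=6: τ_5=3, arrival time A_5=16
draw d_6=6: τ_6=3, arrival time A_6=19
draw d_7=2: τ_7=2, arrival time A_7=21
draw d_8=4: τ_8=5, arrival time A_8=26
draw d_9=4: τ_9=5, arrival time A_9=31
draw d_10=0: τ_10=1, arrival time A_10=32
draw d_11=4: τ_11=5, arrival time A_11=37
draw d_12=0: τ_12=1, arrival time A_12=38
draw d_13=0: τ_13=1, arrival time A_13=39
N_t over t=0..13: 0:0 1:0 2:0 3:1 4:2 5:2 6:2 7:2 8:2 9:3 10:3 11:3 12:3 13:4

4


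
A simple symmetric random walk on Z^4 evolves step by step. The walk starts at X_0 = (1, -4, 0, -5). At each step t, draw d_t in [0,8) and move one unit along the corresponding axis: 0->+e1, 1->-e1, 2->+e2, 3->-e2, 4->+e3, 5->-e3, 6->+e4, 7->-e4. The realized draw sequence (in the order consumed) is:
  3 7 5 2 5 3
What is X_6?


t=0: X=(1, -4, 0, -5), d=3 → -e2, X_1=(1, -5, 0, -5)
t=1: X=(1, -5, 0, -5), d=7 → -e4, X_2=(1, -5, 0, -6)
t=2: X=(1, -5, 0, -6), d=5 → -e3, X_3=(1, -5, -1, -6)
t=3: X=(1, -5, -1, -6), d=2 → +e2, X_4=(1, -4, -1, -6)
t=4: X=(1, -4, -1, -6), d=5 → -e3, X_5=(1, -4, -2, -6)
t=5: X=(1, -4, -2, -6), d=3 → -e2, X_6=(1, -5, -2, -6)

(1, -5, -2, -6)


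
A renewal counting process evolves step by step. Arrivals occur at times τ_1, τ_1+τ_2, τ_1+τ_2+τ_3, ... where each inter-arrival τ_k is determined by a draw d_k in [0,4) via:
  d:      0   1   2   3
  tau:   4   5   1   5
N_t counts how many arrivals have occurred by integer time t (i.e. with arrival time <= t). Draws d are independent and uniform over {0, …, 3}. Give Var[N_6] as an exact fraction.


Inter-arrival values over d=0..3: [4, 5, 1, 5]
Each d has probability 1/4, so the pmf of τ is: f(1) = 1/4, f(4) = 1/4, f(5) = 1/2
Let p_n(j) = P(N_n = j), with p_0 = [1]. Condition on τ_1: p_n(0) = P(τ > n), and for j >= 1, p_n(j) = Σ_{k<=n} f(k)·p_{n−k}(j−1)
p_1 = [3/4, 1/4]  (j = 0..1)
p_2 = [3/4, 3/16, 1/16]  (j = 0..2)
p_3 = [3/4, 3/16, 3/64, 1/64]  (j = 0..3)
p_4 = [1/2, 7/16, 3/64, 3/256, 1/256]  (j = 0..4)
p_5 = [0, 13/16, 11/64, 3/256, 3/1024, 1/1024]  (j = 0..5)
p_6 = [0, 9/16, 3/8, 15/256, 3/1024, 3/4096, 1/4096]  (j = 0..6)
E[N_6] = Σ j·p_6(j) = 6165/4096;  E[N_6²] = Σ j²·p_6(j) = 10911/4096
Var[N_6] = 10911/4096 − (6165/4096)² = 6684231/16777216

6684231/16777216


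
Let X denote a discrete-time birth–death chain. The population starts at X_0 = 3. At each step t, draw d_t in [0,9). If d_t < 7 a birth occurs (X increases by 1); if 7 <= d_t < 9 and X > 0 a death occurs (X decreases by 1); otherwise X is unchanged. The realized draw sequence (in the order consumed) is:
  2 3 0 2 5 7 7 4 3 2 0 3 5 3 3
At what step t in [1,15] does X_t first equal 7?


4

t=0: X=3, d=2 → birth, X_1=4
t=1: X=4, d=3 → birth, X_2=5
t=2: X=5, d=0 → birth, X_3=6
t=3: X=6, d=2 → birth, X_4=7
t=4: X=7, d=5 → birth, X_5=8
t=5: X=8, d=7 → death, X_6=7
t=6: X=7, d=7 → death, X_7=6
t=7: X=6, d=4 → birth, X_8=7
t=8: X=7, d=3 → birth, X_9=8
t=9: X=8, d=2 → birth, X_10=9
t=10: X=9, d=0 → birth, X_11=10
t=11: X=10, d=3 → birth, X_12=11
t=12: X=11, d=5 → birth, X_13=12
t=13: X=12, d=3 → birth, X_14=13
t=14: X=13, d=3 → birth, X_15=14


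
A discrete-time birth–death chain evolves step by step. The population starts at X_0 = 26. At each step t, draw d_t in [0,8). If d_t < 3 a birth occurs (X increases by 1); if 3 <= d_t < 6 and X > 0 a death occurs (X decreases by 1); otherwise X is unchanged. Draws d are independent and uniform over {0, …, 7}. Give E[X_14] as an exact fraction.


X can drop by at most 1 per step and X_0 = 26 > T = 14, so X_t >= 26 − t >= 12 > 0 for every t <= 14: the floor at 0 (the 'and X > 0' condition) never binds. Hence X_14 = X_0 + Σ_{t<14} Y_t with i.i.d. increments Y_t = y(d_t) ∈ {+1, −1, 0}.
Outcome values over d=0..7: [1, 1, 1, -1, -1, -1, 0, 0]
Σy = 0, Σy² = 6, M = 8
μ = 0/8 = 0,  σ² = 6/8 − (0)² = 3/4
E[X_14] = 26 + 14·(0) = 26

26


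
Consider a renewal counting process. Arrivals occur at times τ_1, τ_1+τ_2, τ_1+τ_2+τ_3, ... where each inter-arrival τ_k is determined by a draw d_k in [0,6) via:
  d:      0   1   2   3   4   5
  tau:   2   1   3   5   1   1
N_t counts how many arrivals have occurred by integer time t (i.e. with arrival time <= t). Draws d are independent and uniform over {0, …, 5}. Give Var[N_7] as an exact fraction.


748301/442368

Inter-arrival values over d=0..5: [2, 1, 3, 5, 1, 1]
Each d has probability 1/6, so the pmf of τ is: f(1) = 1/2, f(2) = 1/6, f(3) = 1/6, f(5) = 1/6
Let p_n(j) = P(N_n = j), with p_0 = [1]. Condition on τ_1: p_n(0) = P(τ > n), and for j >= 1, p_n(j) = Σ_{k<=n} f(k)·p_{n−k}(j−1)
p_1 = [1/2, 1/2]  (j = 0..1)
p_2 = [1/3, 5/12, 1/4]  (j = 0..2)
p_3 = [1/6, 5/12, 7/24, 1/8]  (j = 0..3)
p_4 = [1/6, 2/9, 13/36, 3/16, 1/16]  (j = 0..4)
p_5 = [0, 1/3, 1/4, 13/48, 11/96, 1/32]  (j = 0..5)
p_6 = [0, 5/36, 77/216, 101/432, 3/16, 13/192, 1/64]  (j = 0..6)
p_7 = [0, 1/12, 25/108, 139/432, 167/864, 71/576, 5/128, 1/128]  (j = 0..7)
E[N_7] = Σ j·p_7(j) = 1225/384;  E[N_7²] = Σ j²·p_7(j) = 41017/3456
Var[N_7] = 41017/3456 − (1225/384)² = 748301/442368
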